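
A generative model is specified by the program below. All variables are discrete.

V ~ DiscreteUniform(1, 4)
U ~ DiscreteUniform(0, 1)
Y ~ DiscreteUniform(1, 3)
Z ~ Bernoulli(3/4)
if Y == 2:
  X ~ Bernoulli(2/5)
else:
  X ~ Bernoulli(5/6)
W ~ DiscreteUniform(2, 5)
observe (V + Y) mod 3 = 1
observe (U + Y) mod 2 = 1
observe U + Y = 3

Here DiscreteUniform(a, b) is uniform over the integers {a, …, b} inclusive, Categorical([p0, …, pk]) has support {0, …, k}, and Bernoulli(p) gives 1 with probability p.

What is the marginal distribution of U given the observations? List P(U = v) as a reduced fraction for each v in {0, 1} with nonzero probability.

Enumerate traces; 48 have nonzero weight after conditioning:
  (V=1, U=0, Y=3, Z=0, X=0, W=2) weight 1/2304
  (V=1, U=0, Y=3, Z=0, X=0, W=3) weight 1/2304
  (V=1, U=0, Y=3, Z=0, X=0, W=4) weight 1/2304
  (V=1, U=0, Y=3, Z=0, X=0, W=5) weight 1/2304
  (V=1, U=0, Y=3, Z=0, X=1, W=2) weight 5/2304
  (V=1, U=0, Y=3, Z=0, X=1, W=3) weight 5/2304
  (V=1, U=0, Y=3, Z=0, X=1, W=4) weight 5/2304
  (V=1, U=0, Y=3, Z=0, X=1, W=5) weight 5/2304
  (V=2, U=1, Y=2, Z=0, X=0, W=2) weight 1/640
  … 39 more
Group by U:
  weight(U=0) = 1/12
  weight(U=1) = 1/24
Total weight = 1/12 + 1/24 = 1/8
P(U=0 | obs) = 1/12 / 1/8 = 2/3
P(U=1 | obs) = 1/24 / 1/8 = 1/3

P(U=0) = 2/3, P(U=1) = 1/3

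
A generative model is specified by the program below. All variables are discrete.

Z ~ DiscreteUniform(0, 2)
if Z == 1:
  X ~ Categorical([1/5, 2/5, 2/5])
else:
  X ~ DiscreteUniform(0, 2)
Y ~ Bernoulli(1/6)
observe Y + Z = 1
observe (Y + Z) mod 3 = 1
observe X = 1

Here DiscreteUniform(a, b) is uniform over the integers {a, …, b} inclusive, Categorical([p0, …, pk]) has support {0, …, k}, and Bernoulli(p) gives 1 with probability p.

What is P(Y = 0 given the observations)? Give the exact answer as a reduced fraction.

P(Y = 0 | obs) = 6/7

Enumerate traces; 2 have nonzero weight after conditioning:
  (Z=0, X=1, Y=1) weight 1/54
  (Z=1, X=1, Y=0) weight 1/9
Group by Y:
  weight(Y=0) = 1/9
  weight(Y=1) = 1/54
Total weight = 1/9 + 1/54 = 7/54
P(Y=0 | obs) = 1/9 / 7/54 = 6/7
P(Y=1 | obs) = 1/54 / 7/54 = 1/7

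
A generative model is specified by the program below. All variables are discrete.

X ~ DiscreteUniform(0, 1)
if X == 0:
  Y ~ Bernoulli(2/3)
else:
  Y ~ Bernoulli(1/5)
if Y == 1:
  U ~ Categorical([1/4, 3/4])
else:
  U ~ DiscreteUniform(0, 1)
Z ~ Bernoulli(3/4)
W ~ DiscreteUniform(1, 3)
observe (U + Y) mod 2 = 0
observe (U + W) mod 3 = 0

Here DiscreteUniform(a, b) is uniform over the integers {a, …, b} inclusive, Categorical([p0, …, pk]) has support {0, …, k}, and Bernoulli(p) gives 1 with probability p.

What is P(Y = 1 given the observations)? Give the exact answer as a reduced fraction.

Enumerate traces; 8 have nonzero weight after conditioning:
  (X=0, Y=0, U=0, Z=0, W=3) weight 1/144
  (X=0, Y=0, U=0, Z=1, W=3) weight 1/48
  (X=0, Y=1, U=1, Z=0, W=2) weight 1/48
  (X=0, Y=1, U=1, Z=1, W=2) weight 1/16
  (X=1, Y=0, U=0, Z=0, W=3) weight 1/60
  (X=1, Y=0, U=0, Z=1, W=3) weight 1/20
  (X=1, Y=1, U=1, Z=0, W=2) weight 1/160
  (X=1, Y=1, U=1, Z=1, W=2) weight 3/160
Group by Y:
  weight(Y=0) = 17/180
  weight(Y=1) = 13/120
Total weight = 17/180 + 13/120 = 73/360
P(Y=0 | obs) = 17/180 / 73/360 = 34/73
P(Y=1 | obs) = 13/120 / 73/360 = 39/73

P(Y = 1 | obs) = 39/73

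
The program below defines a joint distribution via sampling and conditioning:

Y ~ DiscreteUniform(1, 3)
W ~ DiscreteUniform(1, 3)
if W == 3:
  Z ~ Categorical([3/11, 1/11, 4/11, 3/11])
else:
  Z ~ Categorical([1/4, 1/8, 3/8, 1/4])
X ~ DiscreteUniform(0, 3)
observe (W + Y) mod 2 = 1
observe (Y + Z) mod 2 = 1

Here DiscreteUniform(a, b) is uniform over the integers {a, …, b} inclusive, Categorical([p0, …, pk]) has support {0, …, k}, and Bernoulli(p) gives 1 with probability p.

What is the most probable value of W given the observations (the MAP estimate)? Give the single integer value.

Enumerate traces; 32 have nonzero weight after conditioning:
  (Y=1, W=2, Z=0, X=0) weight 1/144
  (Y=1, W=2, Z=0, X=1) weight 1/144
  (Y=1, W=2, Z=0, X=2) weight 1/144
  (Y=1, W=2, Z=0, X=3) weight 1/144
  (Y=1, W=2, Z=2, X=0) weight 1/96
  (Y=1, W=2, Z=2, X=1) weight 1/96
  (Y=1, W=2, Z=2, X=2) weight 1/96
  (Y=1, W=2, Z=2, X=3) weight 1/96
  (Y=2, W=1, Z=1, X=0) weight 1/288
  (Y=2, W=3, Z=1, X=0) weight 1/396
  … 22 more
Group by W:
  weight(W=1) = 1/24
  weight(W=2) = 5/36
  weight(W=3) = 4/99
Total weight = 1/24 + 5/36 + 4/99 = 175/792
P(W=1 | obs) = 1/24 / 175/792 = 33/175
P(W=2 | obs) = 5/36 / 175/792 = 22/35
P(W=3 | obs) = 4/99 / 175/792 = 32/175
argmax = 2

argmax_v P(W = v | obs) = 2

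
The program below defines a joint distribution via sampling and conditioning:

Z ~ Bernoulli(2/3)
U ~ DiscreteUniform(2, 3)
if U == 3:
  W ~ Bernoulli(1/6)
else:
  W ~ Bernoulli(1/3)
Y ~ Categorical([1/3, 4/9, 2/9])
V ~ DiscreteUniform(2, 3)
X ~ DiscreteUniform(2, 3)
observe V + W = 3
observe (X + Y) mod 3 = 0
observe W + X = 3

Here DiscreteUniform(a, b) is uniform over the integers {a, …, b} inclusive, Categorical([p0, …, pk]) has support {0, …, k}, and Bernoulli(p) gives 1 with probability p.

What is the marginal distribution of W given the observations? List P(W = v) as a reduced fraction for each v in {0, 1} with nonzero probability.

Enumerate traces; 8 have nonzero weight after conditioning:
  (Z=0, U=2, W=0, Y=0, V=3, X=3) weight 1/108
  (Z=0, U=2, W=1, Y=1, V=2, X=2) weight 1/162
  (Z=0, U=3, W=0, Y=0, V=3, X=3) weight 5/432
  (Z=0, U=3, W=1, Y=1, V=2, X=2) weight 1/324
  (Z=1, U=2, W=0, Y=0, V=3, X=3) weight 1/54
  (Z=1, U=2, W=1, Y=1, V=2, X=2) weight 1/81
  (Z=1, U=3, W=0, Y=0, V=3, X=3) weight 5/216
  (Z=1, U=3, W=1, Y=1, V=2, X=2) weight 1/162
Group by W:
  weight(W=0) = 1/16
  weight(W=1) = 1/36
Total weight = 1/16 + 1/36 = 13/144
P(W=0 | obs) = 1/16 / 13/144 = 9/13
P(W=1 | obs) = 1/36 / 13/144 = 4/13

P(W=0) = 9/13, P(W=1) = 4/13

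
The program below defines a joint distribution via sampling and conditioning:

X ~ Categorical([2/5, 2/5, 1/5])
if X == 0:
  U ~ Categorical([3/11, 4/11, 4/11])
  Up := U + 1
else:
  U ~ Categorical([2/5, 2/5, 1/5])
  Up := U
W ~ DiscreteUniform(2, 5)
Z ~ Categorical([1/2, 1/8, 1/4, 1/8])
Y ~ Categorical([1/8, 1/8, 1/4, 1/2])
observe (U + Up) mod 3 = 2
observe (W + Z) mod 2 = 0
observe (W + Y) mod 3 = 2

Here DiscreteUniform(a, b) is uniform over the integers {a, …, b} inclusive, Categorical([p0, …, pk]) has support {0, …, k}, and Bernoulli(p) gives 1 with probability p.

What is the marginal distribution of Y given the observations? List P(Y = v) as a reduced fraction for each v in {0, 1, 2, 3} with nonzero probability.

Enumerate traces; 36 have nonzero weight after conditioning:
  (X=0, U=2, W=2, Z=0, Y=0) weight 1/440
  (X=0, U=2, W=2, Z=0, Y=3) weight 1/110
  (X=0, U=2, W=2, Z=2, Y=0) weight 1/880
  (X=0, U=2, W=2, Z=2, Y=3) weight 1/220
  (X=0, U=2, W=3, Z=1, Y=2) weight 1/880
  (X=0, U=2, W=3, Z=3, Y=2) weight 1/880
  (X=0, U=2, W=4, Z=0, Y=1) weight 1/440
  (X=0, U=2, W=4, Z=2, Y=1) weight 1/880
  … 28 more
Group by Y:
  weight(Y=0) = 53/4400
  weight(Y=1) = 159/17600
  weight(Y=2) = 53/8800
  weight(Y=3) = 53/1100
Total weight = 53/4400 + 159/17600 + 53/8800 + 53/1100 = 53/704
P(Y=0 | obs) = 53/4400 / 53/704 = 4/25
P(Y=1 | obs) = 159/17600 / 53/704 = 3/25
P(Y=2 | obs) = 53/8800 / 53/704 = 2/25
P(Y=3 | obs) = 53/1100 / 53/704 = 16/25

P(Y=0) = 4/25, P(Y=1) = 3/25, P(Y=2) = 2/25, P(Y=3) = 16/25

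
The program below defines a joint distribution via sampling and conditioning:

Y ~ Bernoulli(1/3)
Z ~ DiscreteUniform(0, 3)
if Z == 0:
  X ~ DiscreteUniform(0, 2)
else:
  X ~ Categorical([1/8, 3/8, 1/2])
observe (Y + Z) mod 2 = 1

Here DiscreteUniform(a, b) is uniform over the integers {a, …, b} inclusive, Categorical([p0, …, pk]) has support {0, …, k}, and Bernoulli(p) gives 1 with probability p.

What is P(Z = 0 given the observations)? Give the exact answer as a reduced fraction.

Enumerate traces; 12 have nonzero weight after conditioning:
  (Y=0, Z=1, X=0) weight 1/48
  (Y=0, Z=1, X=1) weight 1/16
  (Y=0, Z=1, X=2) weight 1/12
  (Y=0, Z=3, X=0) weight 1/48
  (Y=0, Z=3, X=1) weight 1/16
  (Y=0, Z=3, X=2) weight 1/12
  (Y=1, Z=0, X=0) weight 1/36
  (Y=1, Z=0, X=1) weight 1/36
  (Y=1, Z=2, X=0) weight 1/96
  … 3 more
Group by Z:
  weight(Z=0) = 1/12
  weight(Z=1) = 1/6
  weight(Z=2) = 1/12
  weight(Z=3) = 1/6
Total weight = 1/12 + 1/6 + 1/12 + 1/6 = 1/2
P(Z=0 | obs) = 1/12 / 1/2 = 1/6
P(Z=1 | obs) = 1/6 / 1/2 = 1/3
P(Z=2 | obs) = 1/12 / 1/2 = 1/6
P(Z=3 | obs) = 1/6 / 1/2 = 1/3

P(Z = 0 | obs) = 1/6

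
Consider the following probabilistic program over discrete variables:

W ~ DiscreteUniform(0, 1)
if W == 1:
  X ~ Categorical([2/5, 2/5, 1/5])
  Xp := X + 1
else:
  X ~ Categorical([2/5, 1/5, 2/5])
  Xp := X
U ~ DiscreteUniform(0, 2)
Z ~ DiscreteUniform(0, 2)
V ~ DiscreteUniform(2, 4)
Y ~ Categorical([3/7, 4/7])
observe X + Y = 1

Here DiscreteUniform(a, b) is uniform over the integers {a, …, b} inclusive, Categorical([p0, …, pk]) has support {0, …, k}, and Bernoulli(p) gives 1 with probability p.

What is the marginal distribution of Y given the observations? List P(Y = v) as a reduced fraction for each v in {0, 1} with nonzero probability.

Enumerate traces; 108 have nonzero weight after conditioning:
  (W=0, X=0, U=0, Z=0, V=2, Y=1) weight 4/945
  (W=0, X=0, U=0, Z=0, V=3, Y=1) weight 4/945
  (W=0, X=0, U=0, Z=0, V=4, Y=1) weight 4/945
  (W=0, X=0, U=0, Z=1, V=2, Y=1) weight 4/945
  (W=0, X=0, U=0, Z=1, V=3, Y=1) weight 4/945
  (W=0, X=0, U=0, Z=1, V=4, Y=1) weight 4/945
  (W=0, X=0, U=0, Z=2, V=2, Y=1) weight 4/945
  (W=0, X=0, U=0, Z=2, V=3, Y=1) weight 4/945
  (W=0, X=1, U=0, Z=0, V=2, Y=0) weight 1/630
  … 99 more
Group by Y:
  weight(Y=0) = 9/70
  weight(Y=1) = 8/35
Total weight = 9/70 + 8/35 = 5/14
P(Y=0 | obs) = 9/70 / 5/14 = 9/25
P(Y=1 | obs) = 8/35 / 5/14 = 16/25

P(Y=0) = 9/25, P(Y=1) = 16/25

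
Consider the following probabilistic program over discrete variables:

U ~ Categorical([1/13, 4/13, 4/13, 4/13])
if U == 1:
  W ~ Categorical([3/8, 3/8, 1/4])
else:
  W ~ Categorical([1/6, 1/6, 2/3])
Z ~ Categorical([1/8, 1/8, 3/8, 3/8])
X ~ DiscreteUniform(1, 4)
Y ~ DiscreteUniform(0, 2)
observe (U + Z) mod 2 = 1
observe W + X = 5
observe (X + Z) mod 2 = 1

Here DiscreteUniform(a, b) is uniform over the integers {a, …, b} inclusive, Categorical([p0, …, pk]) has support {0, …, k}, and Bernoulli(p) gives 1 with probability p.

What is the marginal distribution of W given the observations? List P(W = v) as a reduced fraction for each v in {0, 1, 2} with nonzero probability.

Enumerate traces; 24 have nonzero weight after conditioning:
  (U=0, W=1, Z=1, X=4, Y=0) weight 1/7488
  (U=0, W=1, Z=1, X=4, Y=1) weight 1/7488
  (U=0, W=1, Z=1, X=4, Y=2) weight 1/7488
  (U=0, W=1, Z=3, X=4, Y=0) weight 1/2496
  (U=0, W=1, Z=3, X=4, Y=1) weight 1/2496
  (U=0, W=1, Z=3, X=4, Y=2) weight 1/2496
  (U=1, W=2, Z=0, X=3, Y=0) weight 1/1248
  (U=1, W=2, Z=0, X=3, Y=1) weight 1/1248
  … 16 more
Group by W:
  weight(W=1) = 5/624
  weight(W=2) = 11/312
Total weight = 5/624 + 11/312 = 9/208
P(W=1 | obs) = 5/624 / 9/208 = 5/27
P(W=2 | obs) = 11/312 / 9/208 = 22/27

P(W=1) = 5/27, P(W=2) = 22/27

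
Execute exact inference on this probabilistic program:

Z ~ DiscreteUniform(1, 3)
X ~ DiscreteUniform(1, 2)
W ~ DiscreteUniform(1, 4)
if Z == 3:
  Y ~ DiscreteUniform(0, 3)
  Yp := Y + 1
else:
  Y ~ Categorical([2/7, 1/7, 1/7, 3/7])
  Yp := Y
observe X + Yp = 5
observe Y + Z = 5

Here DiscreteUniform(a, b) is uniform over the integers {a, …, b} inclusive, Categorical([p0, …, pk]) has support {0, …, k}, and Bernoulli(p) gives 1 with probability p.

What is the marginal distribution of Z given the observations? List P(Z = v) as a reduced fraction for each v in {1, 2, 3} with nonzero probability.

Enumerate traces; 8 have nonzero weight after conditioning:
  (Z=2, X=2, W=1, Y=3) weight 1/56
  (Z=2, X=2, W=2, Y=3) weight 1/56
  (Z=2, X=2, W=3, Y=3) weight 1/56
  (Z=2, X=2, W=4, Y=3) weight 1/56
  (Z=3, X=2, W=1, Y=2) weight 1/96
  (Z=3, X=2, W=2, Y=2) weight 1/96
  (Z=3, X=2, W=3, Y=2) weight 1/96
  (Z=3, X=2, W=4, Y=2) weight 1/96
Group by Z:
  weight(Z=2) = 1/14
  weight(Z=3) = 1/24
Total weight = 1/14 + 1/24 = 19/168
P(Z=2 | obs) = 1/14 / 19/168 = 12/19
P(Z=3 | obs) = 1/24 / 19/168 = 7/19

P(Z=2) = 12/19, P(Z=3) = 7/19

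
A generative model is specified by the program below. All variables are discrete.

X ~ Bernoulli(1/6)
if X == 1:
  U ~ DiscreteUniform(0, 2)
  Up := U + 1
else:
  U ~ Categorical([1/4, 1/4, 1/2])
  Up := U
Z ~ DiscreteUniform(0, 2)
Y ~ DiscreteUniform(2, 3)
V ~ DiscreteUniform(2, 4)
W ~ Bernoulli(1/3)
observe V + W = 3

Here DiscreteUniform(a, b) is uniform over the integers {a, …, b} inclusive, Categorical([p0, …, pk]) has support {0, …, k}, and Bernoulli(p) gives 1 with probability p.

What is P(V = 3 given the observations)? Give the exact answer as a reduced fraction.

P(V = 3 | obs) = 2/3

Enumerate traces; 72 have nonzero weight after conditioning:
  (X=0, U=0, Z=0, Y=2, V=2, W=1) weight 5/1296
  (X=0, U=0, Z=0, Y=2, V=3, W=0) weight 5/648
  (X=0, U=0, Z=0, Y=3, V=2, W=1) weight 5/1296
  (X=0, U=0, Z=0, Y=3, V=3, W=0) weight 5/648
  (X=0, U=0, Z=1, Y=2, V=2, W=1) weight 5/1296
  (X=0, U=0, Z=1, Y=2, V=3, W=0) weight 5/648
  (X=0, U=0, Z=1, Y=3, V=2, W=1) weight 5/1296
  (X=0, U=0, Z=1, Y=3, V=3, W=0) weight 5/648
  … 64 more
Group by V:
  weight(V=2) = 1/9
  weight(V=3) = 2/9
Total weight = 1/9 + 2/9 = 1/3
P(V=2 | obs) = 1/9 / 1/3 = 1/3
P(V=3 | obs) = 2/9 / 1/3 = 2/3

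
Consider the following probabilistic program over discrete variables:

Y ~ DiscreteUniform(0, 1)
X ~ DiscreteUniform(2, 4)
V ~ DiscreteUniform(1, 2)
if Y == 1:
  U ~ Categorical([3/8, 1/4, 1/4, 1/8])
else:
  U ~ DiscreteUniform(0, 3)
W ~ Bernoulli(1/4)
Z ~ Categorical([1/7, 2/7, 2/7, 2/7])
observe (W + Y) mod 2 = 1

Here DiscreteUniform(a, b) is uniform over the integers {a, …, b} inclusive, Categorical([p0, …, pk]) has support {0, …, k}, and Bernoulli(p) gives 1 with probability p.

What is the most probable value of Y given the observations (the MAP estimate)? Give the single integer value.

Enumerate traces; 192 have nonzero weight after conditioning:
  (Y=0, X=2, V=1, U=0, W=1, Z=0) weight 1/1344
  (Y=0, X=2, V=1, U=0, W=1, Z=1) weight 1/672
  (Y=0, X=2, V=1, U=0, W=1, Z=2) weight 1/672
  (Y=0, X=2, V=1, U=0, W=1, Z=3) weight 1/672
  (Y=0, X=2, V=1, U=1, W=1, Z=0) weight 1/1344
  (Y=0, X=2, V=1, U=1, W=1, Z=1) weight 1/672
  (Y=0, X=2, V=1, U=1, W=1, Z=2) weight 1/672
  (Y=0, X=2, V=1, U=1, W=1, Z=3) weight 1/672
  (Y=1, X=2, V=1, U=0, W=0, Z=0) weight 3/896
  … 183 more
Group by Y:
  weight(Y=0) = 1/8
  weight(Y=1) = 3/8
Total weight = 1/8 + 3/8 = 1/2
P(Y=0 | obs) = 1/8 / 1/2 = 1/4
P(Y=1 | obs) = 3/8 / 1/2 = 3/4
argmax = 1

argmax_v P(Y = v | obs) = 1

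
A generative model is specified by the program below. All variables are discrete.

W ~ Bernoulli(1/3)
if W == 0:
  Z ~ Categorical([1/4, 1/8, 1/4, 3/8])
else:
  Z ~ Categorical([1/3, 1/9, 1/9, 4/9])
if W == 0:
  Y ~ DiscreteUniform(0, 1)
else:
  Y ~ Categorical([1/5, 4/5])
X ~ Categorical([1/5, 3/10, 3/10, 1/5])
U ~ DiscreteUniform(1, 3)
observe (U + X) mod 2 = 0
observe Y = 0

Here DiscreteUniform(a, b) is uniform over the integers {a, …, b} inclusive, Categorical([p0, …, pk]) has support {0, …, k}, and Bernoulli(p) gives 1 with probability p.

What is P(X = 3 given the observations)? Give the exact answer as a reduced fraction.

P(X = 3 | obs) = 4/15

Enumerate traces; 48 have nonzero weight after conditioning:
  (W=0, Z=0, Y=0, X=0, U=2) weight 1/180
  (W=0, Z=0, Y=0, X=1, U=1) weight 1/120
  (W=0, Z=0, Y=0, X=1, U=3) weight 1/120
  (W=0, Z=0, Y=0, X=2, U=2) weight 1/120
  (W=0, Z=0, Y=0, X=3, U=1) weight 1/180
  (W=0, Z=0, Y=0, X=3, U=3) weight 1/180
  (W=0, Z=1, Y=0, X=0, U=2) weight 1/360
  (W=0, Z=1, Y=0, X=1, U=1) weight 1/240
  … 40 more
Group by X:
  weight(X=0) = 2/75
  weight(X=1) = 2/25
  weight(X=2) = 1/25
  weight(X=3) = 4/75
Total weight = 2/75 + 2/25 + 1/25 + 4/75 = 1/5
P(X=0 | obs) = 2/75 / 1/5 = 2/15
P(X=1 | obs) = 2/25 / 1/5 = 2/5
P(X=2 | obs) = 1/25 / 1/5 = 1/5
P(X=3 | obs) = 4/75 / 1/5 = 4/15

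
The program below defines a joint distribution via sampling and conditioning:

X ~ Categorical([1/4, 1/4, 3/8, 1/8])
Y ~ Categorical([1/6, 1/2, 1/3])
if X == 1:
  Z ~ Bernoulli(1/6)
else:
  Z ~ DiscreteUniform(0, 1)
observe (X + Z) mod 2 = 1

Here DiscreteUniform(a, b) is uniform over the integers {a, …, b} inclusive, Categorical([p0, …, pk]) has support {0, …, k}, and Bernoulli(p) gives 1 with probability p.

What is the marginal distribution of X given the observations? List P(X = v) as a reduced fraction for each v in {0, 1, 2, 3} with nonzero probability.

Enumerate traces; 12 have nonzero weight after conditioning:
  (X=0, Y=0, Z=1) weight 1/48
  (X=0, Y=1, Z=1) weight 1/16
  (X=0, Y=2, Z=1) weight 1/24
  (X=1, Y=0, Z=0) weight 5/144
  (X=1, Y=1, Z=0) weight 5/48
  (X=1, Y=2, Z=0) weight 5/72
  (X=2, Y=0, Z=1) weight 1/32
  (X=2, Y=1, Z=1) weight 3/32
  (X=3, Y=0, Z=0) weight 1/96
  … 3 more
Group by X:
  weight(X=0) = 1/8
  weight(X=1) = 5/24
  weight(X=2) = 3/16
  weight(X=3) = 1/16
Total weight = 1/8 + 5/24 + 3/16 + 1/16 = 7/12
P(X=0 | obs) = 1/8 / 7/12 = 3/14
P(X=1 | obs) = 5/24 / 7/12 = 5/14
P(X=2 | obs) = 3/16 / 7/12 = 9/28
P(X=3 | obs) = 1/16 / 7/12 = 3/28

P(X=0) = 3/14, P(X=1) = 5/14, P(X=2) = 9/28, P(X=3) = 3/28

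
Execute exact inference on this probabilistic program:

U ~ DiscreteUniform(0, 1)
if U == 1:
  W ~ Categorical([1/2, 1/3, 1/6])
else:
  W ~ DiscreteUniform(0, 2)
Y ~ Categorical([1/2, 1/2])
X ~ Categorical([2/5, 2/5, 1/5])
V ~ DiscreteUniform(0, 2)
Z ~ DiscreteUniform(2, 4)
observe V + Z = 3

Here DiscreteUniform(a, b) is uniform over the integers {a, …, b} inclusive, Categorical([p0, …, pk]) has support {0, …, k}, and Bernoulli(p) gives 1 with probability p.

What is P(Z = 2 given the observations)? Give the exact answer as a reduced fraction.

Enumerate traces; 72 have nonzero weight after conditioning:
  (U=0, W=0, Y=0, X=0, V=0, Z=3) weight 1/270
  (U=0, W=0, Y=0, X=0, V=1, Z=2) weight 1/270
  (U=0, W=0, Y=0, X=1, V=0, Z=3) weight 1/270
  (U=0, W=0, Y=0, X=1, V=1, Z=2) weight 1/270
  (U=0, W=0, Y=0, X=2, V=0, Z=3) weight 1/540
  (U=0, W=0, Y=0, X=2, V=1, Z=2) weight 1/540
  (U=0, W=0, Y=1, X=0, V=0, Z=3) weight 1/270
  (U=0, W=0, Y=1, X=0, V=1, Z=2) weight 1/270
  … 64 more
Group by Z:
  weight(Z=2) = 1/9
  weight(Z=3) = 1/9
Total weight = 1/9 + 1/9 = 2/9
P(Z=2 | obs) = 1/9 / 2/9 = 1/2
P(Z=3 | obs) = 1/9 / 2/9 = 1/2

P(Z = 2 | obs) = 1/2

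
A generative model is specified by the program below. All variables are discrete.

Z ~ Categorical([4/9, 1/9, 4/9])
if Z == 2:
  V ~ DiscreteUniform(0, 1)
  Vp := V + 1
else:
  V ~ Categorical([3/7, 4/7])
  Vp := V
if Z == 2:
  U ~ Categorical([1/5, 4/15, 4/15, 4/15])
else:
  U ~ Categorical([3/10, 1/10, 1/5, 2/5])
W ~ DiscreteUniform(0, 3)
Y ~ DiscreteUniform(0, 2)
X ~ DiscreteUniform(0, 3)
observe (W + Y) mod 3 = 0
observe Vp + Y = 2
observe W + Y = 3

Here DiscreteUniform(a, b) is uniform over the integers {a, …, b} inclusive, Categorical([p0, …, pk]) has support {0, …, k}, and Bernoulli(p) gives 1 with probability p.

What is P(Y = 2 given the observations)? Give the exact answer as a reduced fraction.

P(Y = 2 | obs) = 5/21

Enumerate traces; 96 have nonzero weight after conditioning:
  (Z=0, V=0, U=0, W=1, Y=2, X=0) weight 1/840
  (Z=0, V=0, U=0, W=1, Y=2, X=1) weight 1/840
  (Z=0, V=0, U=0, W=1, Y=2, X=2) weight 1/840
  (Z=0, V=0, U=0, W=1, Y=2, X=3) weight 1/840
  (Z=0, V=0, U=1, W=1, Y=2, X=0) weight 1/2520
  (Z=0, V=0, U=1, W=1, Y=2, X=1) weight 1/2520
  (Z=0, V=0, U=1, W=1, Y=2, X=2) weight 1/2520
  (Z=0, V=0, U=1, W=1, Y=2, X=3) weight 1/2520
  (Z=0, V=1, U=0, W=2, Y=1, X=0) weight 1/630
  (Z=2, V=1, U=0, W=3, Y=0, X=0) weight 1/1080
  … 86 more
Group by Y:
  weight(Y=0) = 1/54
  weight(Y=1) = 17/378
  weight(Y=2) = 5/252
Total weight = 1/54 + 17/378 + 5/252 = 1/12
P(Y=0 | obs) = 1/54 / 1/12 = 2/9
P(Y=1 | obs) = 17/378 / 1/12 = 34/63
P(Y=2 | obs) = 5/252 / 1/12 = 5/21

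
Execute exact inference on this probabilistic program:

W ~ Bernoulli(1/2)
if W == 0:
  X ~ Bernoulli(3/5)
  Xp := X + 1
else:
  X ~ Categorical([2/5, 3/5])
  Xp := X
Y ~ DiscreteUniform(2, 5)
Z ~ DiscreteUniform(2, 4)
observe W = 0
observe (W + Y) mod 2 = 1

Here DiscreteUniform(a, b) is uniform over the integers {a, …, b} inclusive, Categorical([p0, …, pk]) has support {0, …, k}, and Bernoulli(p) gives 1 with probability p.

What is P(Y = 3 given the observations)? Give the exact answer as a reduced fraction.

P(Y = 3 | obs) = 1/2

Enumerate traces; 12 have nonzero weight after conditioning:
  (W=0, X=0, Y=3, Z=2) weight 1/60
  (W=0, X=0, Y=3, Z=3) weight 1/60
  (W=0, X=0, Y=3, Z=4) weight 1/60
  (W=0, X=0, Y=5, Z=2) weight 1/60
  (W=0, X=0, Y=5, Z=3) weight 1/60
  (W=0, X=0, Y=5, Z=4) weight 1/60
  (W=0, X=1, Y=3, Z=2) weight 1/40
  (W=0, X=1, Y=3, Z=3) weight 1/40
  … 4 more
Group by Y:
  weight(Y=3) = 1/8
  weight(Y=5) = 1/8
Total weight = 1/8 + 1/8 = 1/4
P(Y=3 | obs) = 1/8 / 1/4 = 1/2
P(Y=5 | obs) = 1/8 / 1/4 = 1/2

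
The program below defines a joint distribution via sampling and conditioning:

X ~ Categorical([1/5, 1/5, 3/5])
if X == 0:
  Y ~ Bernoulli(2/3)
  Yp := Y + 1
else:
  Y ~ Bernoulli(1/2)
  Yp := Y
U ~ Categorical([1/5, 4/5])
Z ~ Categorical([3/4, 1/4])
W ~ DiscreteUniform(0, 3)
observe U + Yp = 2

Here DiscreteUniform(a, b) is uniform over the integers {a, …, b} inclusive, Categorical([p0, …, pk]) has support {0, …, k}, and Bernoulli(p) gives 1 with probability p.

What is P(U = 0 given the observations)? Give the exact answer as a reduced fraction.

P(U = 0 | obs) = 1/15

Enumerate traces; 32 have nonzero weight after conditioning:
  (X=0, Y=0, U=1, Z=0, W=0) weight 1/100
  (X=0, Y=0, U=1, Z=0, W=1) weight 1/100
  (X=0, Y=0, U=1, Z=0, W=2) weight 1/100
  (X=0, Y=0, U=1, Z=0, W=3) weight 1/100
  (X=0, Y=0, U=1, Z=1, W=0) weight 1/300
  (X=0, Y=0, U=1, Z=1, W=1) weight 1/300
  (X=0, Y=0, U=1, Z=1, W=2) weight 1/300
  (X=0, Y=0, U=1, Z=1, W=3) weight 1/300
  (X=0, Y=1, U=0, Z=0, W=0) weight 1/200
  … 23 more
Group by U:
  weight(U=0) = 2/75
  weight(U=1) = 28/75
Total weight = 2/75 + 28/75 = 2/5
P(U=0 | obs) = 2/75 / 2/5 = 1/15
P(U=1 | obs) = 28/75 / 2/5 = 14/15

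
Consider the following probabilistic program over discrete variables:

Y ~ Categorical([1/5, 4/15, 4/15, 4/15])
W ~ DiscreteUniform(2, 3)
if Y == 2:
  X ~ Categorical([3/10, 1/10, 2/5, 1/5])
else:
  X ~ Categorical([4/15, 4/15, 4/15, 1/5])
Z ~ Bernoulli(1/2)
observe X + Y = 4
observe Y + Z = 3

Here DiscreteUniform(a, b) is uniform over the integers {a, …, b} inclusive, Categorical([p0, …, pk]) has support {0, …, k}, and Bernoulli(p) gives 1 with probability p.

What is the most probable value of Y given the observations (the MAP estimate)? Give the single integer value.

argmax_v P(Y = v | obs) = 2

Enumerate traces; 4 have nonzero weight after conditioning:
  (Y=2, W=2, X=2, Z=1) weight 2/75
  (Y=2, W=3, X=2, Z=1) weight 2/75
  (Y=3, W=2, X=1, Z=0) weight 4/225
  (Y=3, W=3, X=1, Z=0) weight 4/225
Group by Y:
  weight(Y=2) = 4/75
  weight(Y=3) = 8/225
Total weight = 4/75 + 8/225 = 4/45
P(Y=2 | obs) = 4/75 / 4/45 = 3/5
P(Y=3 | obs) = 8/225 / 4/45 = 2/5
argmax = 2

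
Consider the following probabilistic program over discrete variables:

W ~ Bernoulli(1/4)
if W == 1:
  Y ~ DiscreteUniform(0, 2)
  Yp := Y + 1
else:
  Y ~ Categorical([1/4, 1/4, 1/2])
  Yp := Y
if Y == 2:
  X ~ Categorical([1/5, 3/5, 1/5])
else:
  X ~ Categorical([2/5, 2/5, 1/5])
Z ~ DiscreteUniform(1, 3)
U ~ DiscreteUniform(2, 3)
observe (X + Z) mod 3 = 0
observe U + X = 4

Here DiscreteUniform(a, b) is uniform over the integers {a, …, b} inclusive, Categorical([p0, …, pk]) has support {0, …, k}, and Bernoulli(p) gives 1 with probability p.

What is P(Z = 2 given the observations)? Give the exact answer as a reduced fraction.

P(Z = 2 | obs) = 59/83

Enumerate traces; 12 have nonzero weight after conditioning:
  (W=0, Y=0, X=1, Z=2, U=3) weight 1/80
  (W=0, Y=0, X=2, Z=1, U=2) weight 1/160
  (W=0, Y=1, X=1, Z=2, U=3) weight 1/80
  (W=0, Y=1, X=2, Z=1, U=2) weight 1/160
  (W=0, Y=2, X=1, Z=2, U=3) weight 3/80
  (W=0, Y=2, X=2, Z=1, U=2) weight 1/80
  (W=1, Y=0, X=1, Z=2, U=3) weight 1/180
  (W=1, Y=0, X=2, Z=1, U=2) weight 1/360
  … 4 more
Group by Z:
  weight(Z=1) = 1/30
  weight(Z=2) = 59/720
Total weight = 1/30 + 59/720 = 83/720
P(Z=1 | obs) = 1/30 / 83/720 = 24/83
P(Z=2 | obs) = 59/720 / 83/720 = 59/83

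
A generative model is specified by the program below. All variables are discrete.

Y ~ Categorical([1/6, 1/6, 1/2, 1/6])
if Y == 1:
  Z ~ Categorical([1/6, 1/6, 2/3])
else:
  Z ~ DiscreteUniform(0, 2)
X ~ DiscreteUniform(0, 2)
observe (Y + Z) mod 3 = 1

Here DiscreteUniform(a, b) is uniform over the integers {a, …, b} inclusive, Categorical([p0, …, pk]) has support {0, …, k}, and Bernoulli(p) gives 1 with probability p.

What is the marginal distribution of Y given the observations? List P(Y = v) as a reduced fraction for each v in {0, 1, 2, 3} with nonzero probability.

Enumerate traces; 12 have nonzero weight after conditioning:
  (Y=0, Z=1, X=0) weight 1/54
  (Y=0, Z=1, X=1) weight 1/54
  (Y=0, Z=1, X=2) weight 1/54
  (Y=1, Z=0, X=0) weight 1/108
  (Y=1, Z=0, X=1) weight 1/108
  (Y=1, Z=0, X=2) weight 1/108
  (Y=2, Z=2, X=0) weight 1/18
  (Y=2, Z=2, X=1) weight 1/18
  (Y=3, Z=1, X=0) weight 1/54
  … 3 more
Group by Y:
  weight(Y=0) = 1/18
  weight(Y=1) = 1/36
  weight(Y=2) = 1/6
  weight(Y=3) = 1/18
Total weight = 1/18 + 1/36 + 1/6 + 1/18 = 11/36
P(Y=0 | obs) = 1/18 / 11/36 = 2/11
P(Y=1 | obs) = 1/36 / 11/36 = 1/11
P(Y=2 | obs) = 1/6 / 11/36 = 6/11
P(Y=3 | obs) = 1/18 / 11/36 = 2/11

P(Y=0) = 2/11, P(Y=1) = 1/11, P(Y=2) = 6/11, P(Y=3) = 2/11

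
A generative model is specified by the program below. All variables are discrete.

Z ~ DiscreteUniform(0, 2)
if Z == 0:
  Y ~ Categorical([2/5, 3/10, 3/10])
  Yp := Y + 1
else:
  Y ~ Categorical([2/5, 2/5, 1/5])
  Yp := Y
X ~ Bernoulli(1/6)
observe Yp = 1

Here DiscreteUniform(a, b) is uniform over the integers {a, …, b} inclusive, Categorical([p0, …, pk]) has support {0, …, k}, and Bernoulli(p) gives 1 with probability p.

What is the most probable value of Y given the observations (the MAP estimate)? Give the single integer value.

argmax_v P(Y = v | obs) = 1

Enumerate traces; 6 have nonzero weight after conditioning:
  (Z=0, Y=0, X=0) weight 1/9
  (Z=0, Y=0, X=1) weight 1/45
  (Z=1, Y=1, X=0) weight 1/9
  (Z=1, Y=1, X=1) weight 1/45
  (Z=2, Y=1, X=0) weight 1/9
  (Z=2, Y=1, X=1) weight 1/45
Group by Y:
  weight(Y=0) = 2/15
  weight(Y=1) = 4/15
Total weight = 2/15 + 4/15 = 2/5
P(Y=0 | obs) = 2/15 / 2/5 = 1/3
P(Y=1 | obs) = 4/15 / 2/5 = 2/3
argmax = 1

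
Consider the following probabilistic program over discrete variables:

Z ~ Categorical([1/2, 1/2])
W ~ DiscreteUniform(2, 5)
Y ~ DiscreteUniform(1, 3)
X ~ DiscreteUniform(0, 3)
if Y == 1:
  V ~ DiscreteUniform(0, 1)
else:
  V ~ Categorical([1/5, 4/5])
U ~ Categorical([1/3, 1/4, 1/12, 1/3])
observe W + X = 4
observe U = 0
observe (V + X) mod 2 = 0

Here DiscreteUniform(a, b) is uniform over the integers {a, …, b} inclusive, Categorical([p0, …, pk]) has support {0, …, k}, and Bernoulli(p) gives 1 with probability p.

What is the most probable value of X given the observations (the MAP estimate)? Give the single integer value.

Enumerate traces; 18 have nonzero weight after conditioning:
  (Z=0, W=2, Y=1, X=2, V=0, U=0) weight 1/576
  (Z=0, W=2, Y=2, X=2, V=0, U=0) weight 1/1440
  (Z=0, W=2, Y=3, X=2, V=0, U=0) weight 1/1440
  (Z=0, W=3, Y=1, X=1, V=1, U=0) weight 1/576
  (Z=0, W=3, Y=2, X=1, V=1, U=0) weight 1/360
  (Z=0, W=3, Y=3, X=1, V=1, U=0) weight 1/360
  (Z=0, W=4, Y=1, X=0, V=0, U=0) weight 1/576
  (Z=0, W=4, Y=2, X=0, V=0, U=0) weight 1/1440
  … 10 more
Group by X:
  weight(X=0) = 1/160
  weight(X=1) = 7/480
  weight(X=2) = 1/160
Total weight = 1/160 + 7/480 + 1/160 = 13/480
P(X=0 | obs) = 1/160 / 13/480 = 3/13
P(X=1 | obs) = 7/480 / 13/480 = 7/13
P(X=2 | obs) = 1/160 / 13/480 = 3/13
argmax = 1

argmax_v P(X = v | obs) = 1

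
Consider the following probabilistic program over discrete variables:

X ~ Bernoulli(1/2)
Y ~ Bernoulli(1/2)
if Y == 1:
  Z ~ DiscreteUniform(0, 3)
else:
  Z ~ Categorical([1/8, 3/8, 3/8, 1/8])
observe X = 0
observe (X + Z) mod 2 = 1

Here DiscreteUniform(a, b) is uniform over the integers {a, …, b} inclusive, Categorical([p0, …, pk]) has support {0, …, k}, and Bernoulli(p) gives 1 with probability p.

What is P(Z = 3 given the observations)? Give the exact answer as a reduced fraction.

P(Z = 3 | obs) = 3/8

Enumerate traces; 4 have nonzero weight after conditioning:
  (X=0, Y=0, Z=1) weight 3/32
  (X=0, Y=0, Z=3) weight 1/32
  (X=0, Y=1, Z=1) weight 1/16
  (X=0, Y=1, Z=3) weight 1/16
Group by Z:
  weight(Z=1) = 5/32
  weight(Z=3) = 3/32
Total weight = 5/32 + 3/32 = 1/4
P(Z=1 | obs) = 5/32 / 1/4 = 5/8
P(Z=3 | obs) = 3/32 / 1/4 = 3/8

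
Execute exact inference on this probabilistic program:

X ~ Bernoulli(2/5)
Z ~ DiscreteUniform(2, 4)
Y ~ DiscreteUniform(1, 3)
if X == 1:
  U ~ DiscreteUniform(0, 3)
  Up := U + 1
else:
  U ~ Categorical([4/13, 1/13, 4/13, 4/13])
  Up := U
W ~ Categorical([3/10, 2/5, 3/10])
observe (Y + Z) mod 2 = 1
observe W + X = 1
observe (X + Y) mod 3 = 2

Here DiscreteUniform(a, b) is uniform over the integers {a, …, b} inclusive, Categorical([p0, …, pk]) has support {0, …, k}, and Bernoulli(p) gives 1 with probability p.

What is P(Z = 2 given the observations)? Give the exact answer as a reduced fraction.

Enumerate traces; 12 have nonzero weight after conditioning:
  (X=0, Z=3, Y=2, U=0, W=1) weight 8/975
  (X=0, Z=3, Y=2, U=1, W=1) weight 2/975
  (X=0, Z=3, Y=2, U=2, W=1) weight 8/975
  (X=0, Z=3, Y=2, U=3, W=1) weight 8/975
  (X=1, Z=2, Y=1, U=0, W=0) weight 1/300
  (X=1, Z=2, Y=1, U=1, W=0) weight 1/300
  (X=1, Z=2, Y=1, U=2, W=0) weight 1/300
  (X=1, Z=2, Y=1, U=3, W=0) weight 1/300
  (X=1, Z=4, Y=1, U=0, W=0) weight 1/300
  … 3 more
Group by Z:
  weight(Z=2) = 1/75
  weight(Z=3) = 2/75
  weight(Z=4) = 1/75
Total weight = 1/75 + 2/75 + 1/75 = 4/75
P(Z=2 | obs) = 1/75 / 4/75 = 1/4
P(Z=3 | obs) = 2/75 / 4/75 = 1/2
P(Z=4 | obs) = 1/75 / 4/75 = 1/4

P(Z = 2 | obs) = 1/4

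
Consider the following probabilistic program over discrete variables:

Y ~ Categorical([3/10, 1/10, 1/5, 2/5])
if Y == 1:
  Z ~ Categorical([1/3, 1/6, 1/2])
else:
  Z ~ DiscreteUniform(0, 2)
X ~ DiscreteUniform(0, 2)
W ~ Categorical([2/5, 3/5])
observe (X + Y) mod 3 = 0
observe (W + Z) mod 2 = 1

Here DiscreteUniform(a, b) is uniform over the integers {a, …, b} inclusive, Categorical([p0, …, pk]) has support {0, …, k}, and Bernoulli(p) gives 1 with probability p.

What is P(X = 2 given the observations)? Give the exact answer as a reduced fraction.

P(X = 2 | obs) = 17/161

Enumerate traces; 12 have nonzero weight after conditioning:
  (Y=0, Z=0, X=0, W=1) weight 1/50
  (Y=0, Z=1, X=0, W=0) weight 1/75
  (Y=0, Z=2, X=0, W=1) weight 1/50
  (Y=1, Z=0, X=2, W=1) weight 1/150
  (Y=1, Z=1, X=2, W=0) weight 1/450
  (Y=1, Z=2, X=2, W=1) weight 1/100
  (Y=2, Z=0, X=1, W=1) weight 1/75
  (Y=2, Z=1, X=1, W=0) weight 2/225
  … 4 more
Group by X:
  weight(X=0) = 28/225
  weight(X=1) = 8/225
  weight(X=2) = 17/900
Total weight = 28/225 + 8/225 + 17/900 = 161/900
P(X=0 | obs) = 28/225 / 161/900 = 16/23
P(X=1 | obs) = 8/225 / 161/900 = 32/161
P(X=2 | obs) = 17/900 / 161/900 = 17/161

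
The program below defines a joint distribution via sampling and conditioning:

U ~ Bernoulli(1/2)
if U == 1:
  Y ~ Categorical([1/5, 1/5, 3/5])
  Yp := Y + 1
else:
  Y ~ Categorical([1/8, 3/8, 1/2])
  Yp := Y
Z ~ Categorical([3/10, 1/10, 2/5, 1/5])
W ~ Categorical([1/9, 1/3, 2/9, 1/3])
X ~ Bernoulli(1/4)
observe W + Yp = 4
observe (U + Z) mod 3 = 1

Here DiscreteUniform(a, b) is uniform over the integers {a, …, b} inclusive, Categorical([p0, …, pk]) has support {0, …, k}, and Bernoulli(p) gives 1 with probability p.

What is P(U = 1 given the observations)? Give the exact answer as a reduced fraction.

Enumerate traces; 16 have nonzero weight after conditioning:
  (U=0, Y=1, Z=1, W=3, X=0) weight 3/640
  (U=0, Y=1, Z=1, W=3, X=1) weight 1/640
  (U=0, Y=2, Z=1, W=2, X=0) weight 1/240
  (U=0, Y=2, Z=1, W=2, X=1) weight 1/720
  (U=1, Y=0, Z=0, W=3, X=0) weight 3/400
  (U=1, Y=0, Z=0, W=3, X=1) weight 1/400
  (U=1, Y=0, Z=3, W=3, X=0) weight 1/200
  (U=1, Y=0, Z=3, W=3, X=1) weight 1/600
  … 8 more
Group by U:
  weight(U=0) = 17/1440
  weight(U=1) = 7/90
Total weight = 17/1440 + 7/90 = 43/480
P(U=0 | obs) = 17/1440 / 43/480 = 17/129
P(U=1 | obs) = 7/90 / 43/480 = 112/129

P(U = 1 | obs) = 112/129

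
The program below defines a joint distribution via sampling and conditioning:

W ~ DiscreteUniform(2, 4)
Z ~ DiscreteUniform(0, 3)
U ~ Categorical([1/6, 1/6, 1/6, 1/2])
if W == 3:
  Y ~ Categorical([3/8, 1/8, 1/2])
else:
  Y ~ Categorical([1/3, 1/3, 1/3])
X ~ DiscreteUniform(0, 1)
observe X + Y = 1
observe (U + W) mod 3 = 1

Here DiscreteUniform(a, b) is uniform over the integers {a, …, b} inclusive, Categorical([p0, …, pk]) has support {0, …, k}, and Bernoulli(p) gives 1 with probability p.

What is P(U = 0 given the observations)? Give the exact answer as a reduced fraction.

P(U = 0 | obs) = 4/23

Enumerate traces; 32 have nonzero weight after conditioning:
  (W=2, Z=0, U=2, Y=0, X=1) weight 1/432
  (W=2, Z=0, U=2, Y=1, X=0) weight 1/432
  (W=2, Z=1, U=2, Y=0, X=1) weight 1/432
  (W=2, Z=1, U=2, Y=1, X=0) weight 1/432
  (W=2, Z=2, U=2, Y=0, X=1) weight 1/432
  (W=2, Z=2, U=2, Y=1, X=0) weight 1/432
  (W=2, Z=3, U=2, Y=0, X=1) weight 1/432
  (W=2, Z=3, U=2, Y=1, X=0) weight 1/432
  (W=3, Z=0, U=1, Y=0, X=1) weight 1/384
  (W=4, Z=0, U=0, Y=0, X=1) weight 1/432
  … 22 more
Group by U:
  weight(U=0) = 1/54
  weight(U=1) = 1/72
  weight(U=2) = 1/54
  weight(U=3) = 1/18
Total weight = 1/54 + 1/72 + 1/54 + 1/18 = 23/216
P(U=0 | obs) = 1/54 / 23/216 = 4/23
P(U=1 | obs) = 1/72 / 23/216 = 3/23
P(U=2 | obs) = 1/54 / 23/216 = 4/23
P(U=3 | obs) = 1/18 / 23/216 = 12/23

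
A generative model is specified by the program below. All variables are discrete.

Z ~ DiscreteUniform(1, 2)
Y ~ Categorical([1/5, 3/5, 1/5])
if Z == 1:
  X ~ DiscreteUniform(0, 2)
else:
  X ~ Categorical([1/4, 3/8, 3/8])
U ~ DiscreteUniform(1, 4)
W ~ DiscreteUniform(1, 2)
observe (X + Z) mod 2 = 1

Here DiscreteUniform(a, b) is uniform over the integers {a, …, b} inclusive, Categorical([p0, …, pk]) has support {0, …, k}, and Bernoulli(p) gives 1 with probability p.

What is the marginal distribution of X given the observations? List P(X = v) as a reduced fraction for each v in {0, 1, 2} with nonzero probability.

P(X=0) = 8/25, P(X=1) = 9/25, P(X=2) = 8/25

Enumerate traces; 72 have nonzero weight after conditioning:
  (Z=1, Y=0, X=0, U=1, W=1) weight 1/240
  (Z=1, Y=0, X=0, U=1, W=2) weight 1/240
  (Z=1, Y=0, X=0, U=2, W=1) weight 1/240
  (Z=1, Y=0, X=0, U=2, W=2) weight 1/240
  (Z=1, Y=0, X=0, U=3, W=1) weight 1/240
  (Z=1, Y=0, X=0, U=3, W=2) weight 1/240
  (Z=1, Y=0, X=0, U=4, W=1) weight 1/240
  (Z=1, Y=0, X=0, U=4, W=2) weight 1/240
  (Z=1, Y=0, X=2, U=1, W=1) weight 1/240
  (Z=2, Y=0, X=1, U=1, W=1) weight 3/640
  … 62 more
Group by X:
  weight(X=0) = 1/6
  weight(X=1) = 3/16
  weight(X=2) = 1/6
Total weight = 1/6 + 3/16 + 1/6 = 25/48
P(X=0 | obs) = 1/6 / 25/48 = 8/25
P(X=1 | obs) = 3/16 / 25/48 = 9/25
P(X=2 | obs) = 1/6 / 25/48 = 8/25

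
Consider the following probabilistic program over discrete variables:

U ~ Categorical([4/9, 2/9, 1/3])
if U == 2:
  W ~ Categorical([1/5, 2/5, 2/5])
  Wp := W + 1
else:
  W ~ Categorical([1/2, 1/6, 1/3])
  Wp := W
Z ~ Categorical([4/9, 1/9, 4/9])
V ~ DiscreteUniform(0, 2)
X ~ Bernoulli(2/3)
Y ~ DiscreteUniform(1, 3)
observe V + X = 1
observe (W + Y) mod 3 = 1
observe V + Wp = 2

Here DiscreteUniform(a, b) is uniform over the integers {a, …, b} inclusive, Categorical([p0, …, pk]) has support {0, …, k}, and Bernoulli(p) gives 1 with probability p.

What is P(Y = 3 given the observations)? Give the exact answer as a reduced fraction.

P(Y = 3 | obs) = 17/40

Enumerate traces; 18 have nonzero weight after conditioning:
  (U=0, W=1, Z=0, V=1, X=0, Y=3) weight 8/6561
  (U=0, W=1, Z=1, V=1, X=0, Y=3) weight 2/6561
  (U=0, W=1, Z=2, V=1, X=0, Y=3) weight 8/6561
  (U=0, W=2, Z=0, V=0, X=1, Y=2) weight 32/6561
  (U=0, W=2, Z=1, V=0, X=1, Y=2) weight 8/6561
  (U=0, W=2, Z=2, V=0, X=1, Y=2) weight 32/6561
  (U=1, W=1, Z=0, V=1, X=0, Y=3) weight 4/6561
  (U=1, W=1, Z=1, V=1, X=0, Y=3) weight 1/6561
  (U=2, W=0, Z=0, V=1, X=0, Y=1) weight 4/3645
  … 9 more
Group by Y:
  weight(Y=1) = 1/405
  weight(Y=2) = 4/243
  weight(Y=3) = 17/1215
Total weight = 1/405 + 4/243 + 17/1215 = 8/243
P(Y=1 | obs) = 1/405 / 8/243 = 3/40
P(Y=2 | obs) = 4/243 / 8/243 = 1/2
P(Y=3 | obs) = 17/1215 / 8/243 = 17/40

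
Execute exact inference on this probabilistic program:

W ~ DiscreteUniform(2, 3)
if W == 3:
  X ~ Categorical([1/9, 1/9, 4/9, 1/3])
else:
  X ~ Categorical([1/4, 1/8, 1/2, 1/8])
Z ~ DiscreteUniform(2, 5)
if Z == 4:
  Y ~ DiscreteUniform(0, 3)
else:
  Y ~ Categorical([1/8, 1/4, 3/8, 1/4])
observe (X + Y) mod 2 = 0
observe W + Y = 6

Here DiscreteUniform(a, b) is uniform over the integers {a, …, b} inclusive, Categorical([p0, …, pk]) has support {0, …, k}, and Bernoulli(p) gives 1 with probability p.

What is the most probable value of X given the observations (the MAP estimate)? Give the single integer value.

Enumerate traces; 8 have nonzero weight after conditioning:
  (W=3, X=1, Z=2, Y=3) weight 1/288
  (W=3, X=1, Z=3, Y=3) weight 1/288
  (W=3, X=1, Z=4, Y=3) weight 1/288
  (W=3, X=1, Z=5, Y=3) weight 1/288
  (W=3, X=3, Z=2, Y=3) weight 1/96
  (W=3, X=3, Z=3, Y=3) weight 1/96
  (W=3, X=3, Z=4, Y=3) weight 1/96
  (W=3, X=3, Z=5, Y=3) weight 1/96
Group by X:
  weight(X=1) = 1/72
  weight(X=3) = 1/24
Total weight = 1/72 + 1/24 = 1/18
P(X=1 | obs) = 1/72 / 1/18 = 1/4
P(X=3 | obs) = 1/24 / 1/18 = 3/4
argmax = 3

argmax_v P(X = v | obs) = 3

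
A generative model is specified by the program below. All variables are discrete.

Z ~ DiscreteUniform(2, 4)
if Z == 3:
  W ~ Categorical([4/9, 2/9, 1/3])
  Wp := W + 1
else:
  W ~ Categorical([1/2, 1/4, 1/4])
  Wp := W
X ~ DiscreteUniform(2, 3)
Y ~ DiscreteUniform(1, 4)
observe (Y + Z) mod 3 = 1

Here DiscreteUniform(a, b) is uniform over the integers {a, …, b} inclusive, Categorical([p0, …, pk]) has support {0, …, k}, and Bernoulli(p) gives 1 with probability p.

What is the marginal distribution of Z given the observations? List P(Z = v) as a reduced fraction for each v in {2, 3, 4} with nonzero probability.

Enumerate traces; 24 have nonzero weight after conditioning:
  (Z=2, W=0, X=2, Y=2) weight 1/48
  (Z=2, W=0, X=3, Y=2) weight 1/48
  (Z=2, W=1, X=2, Y=2) weight 1/96
  (Z=2, W=1, X=3, Y=2) weight 1/96
  (Z=2, W=2, X=2, Y=2) weight 1/96
  (Z=2, W=2, X=3, Y=2) weight 1/96
  (Z=3, W=0, X=2, Y=1) weight 1/54
  (Z=3, W=0, X=2, Y=4) weight 1/54
  (Z=4, W=0, X=2, Y=3) weight 1/48
  … 15 more
Group by Z:
  weight(Z=2) = 1/12
  weight(Z=3) = 1/6
  weight(Z=4) = 1/12
Total weight = 1/12 + 1/6 + 1/12 = 1/3
P(Z=2 | obs) = 1/12 / 1/3 = 1/4
P(Z=3 | obs) = 1/6 / 1/3 = 1/2
P(Z=4 | obs) = 1/12 / 1/3 = 1/4

P(Z=2) = 1/4, P(Z=3) = 1/2, P(Z=4) = 1/4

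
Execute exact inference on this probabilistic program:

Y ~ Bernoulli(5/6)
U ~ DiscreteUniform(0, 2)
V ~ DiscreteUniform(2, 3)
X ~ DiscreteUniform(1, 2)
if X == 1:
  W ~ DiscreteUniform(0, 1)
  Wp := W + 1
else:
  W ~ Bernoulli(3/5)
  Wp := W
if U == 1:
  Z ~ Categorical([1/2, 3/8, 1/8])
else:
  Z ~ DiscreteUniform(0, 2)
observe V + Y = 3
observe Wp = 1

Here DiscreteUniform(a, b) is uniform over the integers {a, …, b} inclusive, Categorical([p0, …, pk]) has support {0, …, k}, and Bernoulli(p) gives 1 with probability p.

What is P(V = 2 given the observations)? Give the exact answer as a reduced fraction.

P(V = 2 | obs) = 5/6

Enumerate traces; 36 have nonzero weight after conditioning:
  (Y=0, U=0, V=3, X=1, W=0, Z=0) weight 1/432
  (Y=0, U=0, V=3, X=1, W=0, Z=1) weight 1/432
  (Y=0, U=0, V=3, X=1, W=0, Z=2) weight 1/432
  (Y=0, U=0, V=3, X=2, W=1, Z=0) weight 1/360
  (Y=0, U=0, V=3, X=2, W=1, Z=1) weight 1/360
  (Y=0, U=0, V=3, X=2, W=1, Z=2) weight 1/360
  (Y=0, U=1, V=3, X=1, W=0, Z=0) weight 1/288
  (Y=0, U=1, V=3, X=1, W=0, Z=1) weight 1/384
  (Y=1, U=0, V=2, X=1, W=0, Z=0) weight 5/432
  … 27 more
Group by V:
  weight(V=2) = 11/48
  weight(V=3) = 11/240
Total weight = 11/48 + 11/240 = 11/40
P(V=2 | obs) = 11/48 / 11/40 = 5/6
P(V=3 | obs) = 11/240 / 11/40 = 1/6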